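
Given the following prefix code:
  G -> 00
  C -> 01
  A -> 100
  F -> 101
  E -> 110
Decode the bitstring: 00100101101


Decoding step by step:
Bits 00 -> G
Bits 100 -> A
Bits 101 -> F
Bits 101 -> F


Decoded message: GAFF


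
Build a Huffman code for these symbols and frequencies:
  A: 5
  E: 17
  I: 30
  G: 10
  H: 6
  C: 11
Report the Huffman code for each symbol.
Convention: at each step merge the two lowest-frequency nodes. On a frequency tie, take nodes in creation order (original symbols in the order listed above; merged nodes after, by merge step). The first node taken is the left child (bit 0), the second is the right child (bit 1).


Huffman tree construction:
Step 1: Merge A(5) + H(6) = 11
Step 2: Merge G(10) + C(11) = 21
Step 3: Merge (A+H)(11) + E(17) = 28
Step 4: Merge (G+C)(21) + ((A+H)+E)(28) = 49
Step 5: Merge I(30) + ((G+C)+((A+H)+E))(49) = 79
Read each symbol's code off the tree from the root (left child = 0, right child = 1).

Codes:
  A: 1100 (length 4)
  E: 111 (length 3)
  I: 0 (length 1)
  G: 100 (length 3)
  H: 1101 (length 4)
  C: 101 (length 3)
Average code length: 188/79 = 2.3797 bits/symbol


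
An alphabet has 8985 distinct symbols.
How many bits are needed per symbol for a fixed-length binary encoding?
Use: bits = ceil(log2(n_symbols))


log2(8985) = 13.1333
Bracket: 2^13 = 8192 < 8985 <= 2^14 = 16384
So ceil(log2(8985)) = 14

bits = ceil(log2(8985)) = ceil(13.1333) = 14 bits


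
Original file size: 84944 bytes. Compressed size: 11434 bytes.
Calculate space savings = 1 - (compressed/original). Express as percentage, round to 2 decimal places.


ratio = compressed/original = 11434/84944 = 0.134606
savings = 1 - ratio = 1 - 0.134606 = 0.865394
as a percentage: 0.865394 * 100 = 86.54%

Space savings = 1 - 11434/84944 = 86.54%


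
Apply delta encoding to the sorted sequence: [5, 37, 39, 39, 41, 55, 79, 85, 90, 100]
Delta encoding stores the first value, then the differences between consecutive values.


First value: 5
Deltas:
  37 - 5 = 32
  39 - 37 = 2
  39 - 39 = 0
  41 - 39 = 2
  55 - 41 = 14
  79 - 55 = 24
  85 - 79 = 6
  90 - 85 = 5
  100 - 90 = 10


Delta encoded: [5, 32, 2, 0, 2, 14, 24, 6, 5, 10]


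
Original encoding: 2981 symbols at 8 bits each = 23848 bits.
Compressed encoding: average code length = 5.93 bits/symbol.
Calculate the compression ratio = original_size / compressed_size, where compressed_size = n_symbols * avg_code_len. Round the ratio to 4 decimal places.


original_size = n_symbols * orig_bits = 2981 * 8 = 23848 bits
compressed_size = n_symbols * avg_code_len = 2981 * 5.93 = 17677.33 bits
ratio = original_size / compressed_size = 23848 / 17677.33 = 1.3491

Compression ratio = 1.3491


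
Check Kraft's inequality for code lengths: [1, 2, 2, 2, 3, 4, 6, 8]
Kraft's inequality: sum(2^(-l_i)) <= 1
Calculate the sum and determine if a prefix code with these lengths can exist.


Sum = 2^(-1) + 2^(-2) + 2^(-2) + 2^(-2) + 2^(-3) + 2^(-4) + 2^(-6) + 2^(-8)
    = 0.5 + 0.25 + 0.25 + 0.25 + 0.125 + 0.0625 + 0.015625 + 0.00390625
    = 373/256 = 1.45703125
Since 1.45703125 > 1, Kraft's inequality is NOT satisfied.
A prefix code with these lengths CANNOT exist.

Kraft sum = 1.45703125. Not satisfied.


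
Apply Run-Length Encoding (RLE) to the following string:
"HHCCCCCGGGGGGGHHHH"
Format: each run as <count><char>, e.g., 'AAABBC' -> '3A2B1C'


Scanning runs left to right:
  i=0: run of 'H' x 2 -> '2H'
  i=2: run of 'C' x 5 -> '5C'
  i=7: run of 'G' x 7 -> '7G'
  i=14: run of 'H' x 4 -> '4H'

RLE = 2H5C7G4H


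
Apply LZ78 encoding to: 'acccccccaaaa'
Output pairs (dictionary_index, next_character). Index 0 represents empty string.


LZ78 encoding steps:
Dictionary: {0: ''}
Step 1: w='' (idx 0), next='a' -> output (0, 'a'), add 'a' as idx 1
Step 2: w='' (idx 0), next='c' -> output (0, 'c'), add 'c' as idx 2
Step 3: w='c' (idx 2), next='c' -> output (2, 'c'), add 'cc' as idx 3
Step 4: w='cc' (idx 3), next='c' -> output (3, 'c'), add 'ccc' as idx 4
Step 5: w='c' (idx 2), next='a' -> output (2, 'a'), add 'ca' as idx 5
Step 6: w='a' (idx 1), next='a' -> output (1, 'a'), add 'aa' as idx 6
Step 7: w='a' (idx 1), end of input -> output (1, '')


Encoded: [(0, 'a'), (0, 'c'), (2, 'c'), (3, 'c'), (2, 'a'), (1, 'a'), (1, '')]


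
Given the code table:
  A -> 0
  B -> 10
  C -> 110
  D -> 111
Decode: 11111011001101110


Decoding:
111 -> D
110 -> C
110 -> C
0 -> A
110 -> C
111 -> D
0 -> A


Result: DCCACDA


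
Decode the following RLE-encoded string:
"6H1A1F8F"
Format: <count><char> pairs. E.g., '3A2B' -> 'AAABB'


Expanding each <count><char> pair:
  6H -> 'HHHHHH'
  1A -> 'A'
  1F -> 'F'
  8F -> 'FFFFFFFF'

Decoded = HHHHHHAFFFFFFFFF


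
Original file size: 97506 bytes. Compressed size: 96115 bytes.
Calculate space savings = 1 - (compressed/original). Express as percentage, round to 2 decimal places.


ratio = compressed/original = 96115/97506 = 0.985734
savings = 1 - ratio = 1 - 0.985734 = 0.014266
as a percentage: 0.014266 * 100 = 1.43%

Space savings = 1 - 96115/97506 = 1.43%


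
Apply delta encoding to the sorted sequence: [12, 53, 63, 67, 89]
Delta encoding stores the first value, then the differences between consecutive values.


First value: 12
Deltas:
  53 - 12 = 41
  63 - 53 = 10
  67 - 63 = 4
  89 - 67 = 22


Delta encoded: [12, 41, 10, 4, 22]


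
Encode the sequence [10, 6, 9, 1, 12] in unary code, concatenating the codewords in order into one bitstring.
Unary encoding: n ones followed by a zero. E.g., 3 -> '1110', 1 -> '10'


Encode each number as n ones followed by a terminating 0:
  10 -> 11111111110 (11 bits)
  6 -> 1111110 (7 bits)
  9 -> 1111111110 (10 bits)
  1 -> 10 (2 bits)
  12 -> 1111111111110 (13 bits)
Total length = 11 + 7 + 10 + 2 + 13 = 43 bits.

Unary([10, 6, 9, 1, 12]) = 1111111111011111101111111110101111111111110 (43 bits)


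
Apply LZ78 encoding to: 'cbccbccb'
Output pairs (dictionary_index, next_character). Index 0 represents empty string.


LZ78 encoding steps:
Dictionary: {0: ''}
Step 1: w='' (idx 0), next='c' -> output (0, 'c'), add 'c' as idx 1
Step 2: w='' (idx 0), next='b' -> output (0, 'b'), add 'b' as idx 2
Step 3: w='c' (idx 1), next='c' -> output (1, 'c'), add 'cc' as idx 3
Step 4: w='b' (idx 2), next='c' -> output (2, 'c'), add 'bc' as idx 4
Step 5: w='c' (idx 1), next='b' -> output (1, 'b'), add 'cb' as idx 5


Encoded: [(0, 'c'), (0, 'b'), (1, 'c'), (2, 'c'), (1, 'b')]


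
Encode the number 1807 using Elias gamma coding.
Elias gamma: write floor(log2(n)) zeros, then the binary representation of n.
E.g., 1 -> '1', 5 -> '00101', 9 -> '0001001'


num_bits = floor(log2(1807)) + 1 = 11
leading_zeros = num_bits - 1 = 10
binary(1807) = 11100001111

Elias gamma(1807) = '0000000000' + '11100001111' = 000000000011100001111 (21 bits)


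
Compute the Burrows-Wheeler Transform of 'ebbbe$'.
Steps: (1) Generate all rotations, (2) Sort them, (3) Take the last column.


Rotations (sorted):
  0: $ebbbe -> last char: e
  1: bbbe$e -> last char: e
  2: bbe$eb -> last char: b
  3: be$ebb -> last char: b
  4: e$ebbb -> last char: b
  5: ebbbe$ -> last char: $


BWT = eebbb$


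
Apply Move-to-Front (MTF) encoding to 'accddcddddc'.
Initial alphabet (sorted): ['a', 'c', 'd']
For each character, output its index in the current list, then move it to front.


MTF encoding:
'a': index 0 in ['a', 'c', 'd'] -> ['a', 'c', 'd']
'c': index 1 in ['a', 'c', 'd'] -> ['c', 'a', 'd']
'c': index 0 in ['c', 'a', 'd'] -> ['c', 'a', 'd']
'd': index 2 in ['c', 'a', 'd'] -> ['d', 'c', 'a']
'd': index 0 in ['d', 'c', 'a'] -> ['d', 'c', 'a']
'c': index 1 in ['d', 'c', 'a'] -> ['c', 'd', 'a']
'd': index 1 in ['c', 'd', 'a'] -> ['d', 'c', 'a']
'd': index 0 in ['d', 'c', 'a'] -> ['d', 'c', 'a']
'd': index 0 in ['d', 'c', 'a'] -> ['d', 'c', 'a']
'd': index 0 in ['d', 'c', 'a'] -> ['d', 'c', 'a']
'c': index 1 in ['d', 'c', 'a'] -> ['c', 'd', 'a']


Output: [0, 1, 0, 2, 0, 1, 1, 0, 0, 0, 1]


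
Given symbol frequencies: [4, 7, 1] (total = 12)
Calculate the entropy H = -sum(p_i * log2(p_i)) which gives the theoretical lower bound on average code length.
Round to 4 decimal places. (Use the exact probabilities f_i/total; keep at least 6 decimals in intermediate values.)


Per-symbol terms -p_i * log2(p_i) with p_i = f_i/12:
  p = 4/12 = 0.333333: log2(p) = -1.584963, -p*log2(p) = 0.528321
  p = 7/12 = 0.583333: log2(p) = -0.777608, -p*log2(p) = 0.453604
  p = 1/12 = 0.083333: log2(p) = -3.584963, -p*log2(p) = 0.298747
H = 0.528321 + 0.453604 + 0.298747 = 1.280672

H = 1.2807 bits/symbol


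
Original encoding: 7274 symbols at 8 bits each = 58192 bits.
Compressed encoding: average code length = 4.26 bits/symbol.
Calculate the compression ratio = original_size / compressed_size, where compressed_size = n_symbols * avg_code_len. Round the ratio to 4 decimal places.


original_size = n_symbols * orig_bits = 7274 * 8 = 58192 bits
compressed_size = n_symbols * avg_code_len = 7274 * 4.26 = 30987.24 bits
ratio = original_size / compressed_size = 58192 / 30987.24 = 1.8779

Compression ratio = 1.8779


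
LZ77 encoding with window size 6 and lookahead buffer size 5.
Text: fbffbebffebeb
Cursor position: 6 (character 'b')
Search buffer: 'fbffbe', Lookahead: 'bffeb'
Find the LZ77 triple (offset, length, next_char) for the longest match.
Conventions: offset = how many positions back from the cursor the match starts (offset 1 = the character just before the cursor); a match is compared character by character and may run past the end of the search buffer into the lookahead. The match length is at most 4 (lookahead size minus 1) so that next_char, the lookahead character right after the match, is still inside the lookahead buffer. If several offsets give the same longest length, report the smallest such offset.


Try each offset into the search buffer:
  offset=1 (pos 5, char 'e'): match length 0
  offset=2 (pos 4, char 'b'): match length 1
  offset=3 (pos 3, char 'f'): match length 0
  offset=4 (pos 2, char 'f'): match length 0
  offset=5 (pos 1, char 'b'): match length 3
  offset=6 (pos 0, char 'f'): match length 0
Longest match has length 3 at offset 5.
next_char = character at position 6 + 3 = 9 -> 'e'

Best match: offset=5, length=3 (matching 'bff' starting at position 1)
LZ77 triple: (5, 3, 'e')


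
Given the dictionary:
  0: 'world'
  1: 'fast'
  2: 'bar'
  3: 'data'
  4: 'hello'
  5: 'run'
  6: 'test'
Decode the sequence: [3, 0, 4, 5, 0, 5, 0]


Look up each index in the dictionary:
  3 -> 'data'
  0 -> 'world'
  4 -> 'hello'
  5 -> 'run'
  0 -> 'world'
  5 -> 'run'
  0 -> 'world'

Decoded: "data world hello run world run world"


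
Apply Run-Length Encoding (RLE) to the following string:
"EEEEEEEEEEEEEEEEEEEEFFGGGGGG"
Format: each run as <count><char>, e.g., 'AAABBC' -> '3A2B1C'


Scanning runs left to right:
  i=0: run of 'E' x 20 -> '20E'
  i=20: run of 'F' x 2 -> '2F'
  i=22: run of 'G' x 6 -> '6G'

RLE = 20E2F6G


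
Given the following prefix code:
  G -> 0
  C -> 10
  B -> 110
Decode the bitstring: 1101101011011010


Decoding step by step:
Bits 110 -> B
Bits 110 -> B
Bits 10 -> C
Bits 110 -> B
Bits 110 -> B
Bits 10 -> C


Decoded message: BBCBBC


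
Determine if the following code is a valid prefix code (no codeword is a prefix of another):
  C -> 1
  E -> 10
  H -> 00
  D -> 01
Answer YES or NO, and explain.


Checking each pair (does one codeword prefix another?):
  C='1' vs E='10': prefix -- VIOLATION

NO -- this is NOT a valid prefix code. C (1) is a prefix of E (10).


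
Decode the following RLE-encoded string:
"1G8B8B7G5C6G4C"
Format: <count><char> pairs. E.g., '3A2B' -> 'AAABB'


Expanding each <count><char> pair:
  1G -> 'G'
  8B -> 'BBBBBBBB'
  8B -> 'BBBBBBBB'
  7G -> 'GGGGGGG'
  5C -> 'CCCCC'
  6G -> 'GGGGGG'
  4C -> 'CCCC'

Decoded = GBBBBBBBBBBBBBBBBGGGGGGGCCCCCGGGGGGCCCC


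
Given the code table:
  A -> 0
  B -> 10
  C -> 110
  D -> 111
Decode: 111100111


Decoding:
111 -> D
10 -> B
0 -> A
111 -> D


Result: DBAD


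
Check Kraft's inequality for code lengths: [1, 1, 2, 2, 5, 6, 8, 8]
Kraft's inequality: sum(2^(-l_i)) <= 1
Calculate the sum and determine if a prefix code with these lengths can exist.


Sum = 2^(-1) + 2^(-1) + 2^(-2) + 2^(-2) + 2^(-5) + 2^(-6) + 2^(-8) + 2^(-8)
    = 0.5 + 0.5 + 0.25 + 0.25 + 0.03125 + 0.015625 + 0.00390625 + 0.00390625
    = 398/256 = 1.5546875
Since 1.5546875 > 1, Kraft's inequality is NOT satisfied.
A prefix code with these lengths CANNOT exist.

Kraft sum = 1.5546875. Not satisfied.


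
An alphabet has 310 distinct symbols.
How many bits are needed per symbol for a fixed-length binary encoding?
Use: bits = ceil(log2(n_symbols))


log2(310) = 8.2761
Bracket: 2^8 = 256 < 310 <= 2^9 = 512
So ceil(log2(310)) = 9

bits = ceil(log2(310)) = ceil(8.2761) = 9 bits


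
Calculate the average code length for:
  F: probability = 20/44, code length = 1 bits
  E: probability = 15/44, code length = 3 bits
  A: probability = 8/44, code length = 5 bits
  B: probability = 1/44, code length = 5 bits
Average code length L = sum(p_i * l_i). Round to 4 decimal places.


Weighted contributions p_i * l_i:
  F: (20/44) * 1 = 20/44
  E: (15/44) * 3 = 45/44
  A: (8/44) * 5 = 40/44
  B: (1/44) * 5 = 5/44
Sum = (20 + 45 + 40 + 5)/44 = 110/44

L = 110/44 = 2.5000 bits/symbol


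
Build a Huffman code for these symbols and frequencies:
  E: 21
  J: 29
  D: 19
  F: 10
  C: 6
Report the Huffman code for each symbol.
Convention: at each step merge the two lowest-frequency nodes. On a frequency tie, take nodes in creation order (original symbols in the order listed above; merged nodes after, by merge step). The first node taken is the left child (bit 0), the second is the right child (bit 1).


Huffman tree construction:
Step 1: Merge C(6) + F(10) = 16
Step 2: Merge (C+F)(16) + D(19) = 35
Step 3: Merge E(21) + J(29) = 50
Step 4: Merge ((C+F)+D)(35) + (E+J)(50) = 85
Read each symbol's code off the tree from the root (left child = 0, right child = 1).

Codes:
  E: 10 (length 2)
  J: 11 (length 2)
  D: 01 (length 2)
  F: 001 (length 3)
  C: 000 (length 3)
Average code length: 186/85 = 2.1882 bits/symbol


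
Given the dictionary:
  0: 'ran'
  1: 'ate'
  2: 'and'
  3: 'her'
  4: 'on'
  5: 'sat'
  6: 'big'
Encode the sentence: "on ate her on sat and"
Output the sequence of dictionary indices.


Look up each word in the dictionary:
  'on' -> 4
  'ate' -> 1
  'her' -> 3
  'on' -> 4
  'sat' -> 5
  'and' -> 2

Encoded: [4, 1, 3, 4, 5, 2]


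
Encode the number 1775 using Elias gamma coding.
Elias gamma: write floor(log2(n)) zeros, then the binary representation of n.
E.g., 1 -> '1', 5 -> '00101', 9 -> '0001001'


num_bits = floor(log2(1775)) + 1 = 11
leading_zeros = num_bits - 1 = 10
binary(1775) = 11011101111

Elias gamma(1775) = '0000000000' + '11011101111' = 000000000011011101111 (21 bits)


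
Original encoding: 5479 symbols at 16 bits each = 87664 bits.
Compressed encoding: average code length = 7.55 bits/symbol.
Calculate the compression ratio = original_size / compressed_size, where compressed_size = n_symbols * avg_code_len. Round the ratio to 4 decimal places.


original_size = n_symbols * orig_bits = 5479 * 16 = 87664 bits
compressed_size = n_symbols * avg_code_len = 5479 * 7.55 = 41366.45 bits
ratio = original_size / compressed_size = 87664 / 41366.45 = 2.1192

Compression ratio = 2.1192


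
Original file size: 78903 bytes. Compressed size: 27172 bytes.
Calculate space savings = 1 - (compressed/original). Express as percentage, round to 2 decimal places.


ratio = compressed/original = 27172/78903 = 0.344372
savings = 1 - ratio = 1 - 0.344372 = 0.655628
as a percentage: 0.655628 * 100 = 65.56%

Space savings = 1 - 27172/78903 = 65.56%


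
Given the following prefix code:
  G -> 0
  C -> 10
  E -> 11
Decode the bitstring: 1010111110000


Decoding step by step:
Bits 10 -> C
Bits 10 -> C
Bits 11 -> E
Bits 11 -> E
Bits 10 -> C
Bits 0 -> G
Bits 0 -> G
Bits 0 -> G


Decoded message: CCEECGGG


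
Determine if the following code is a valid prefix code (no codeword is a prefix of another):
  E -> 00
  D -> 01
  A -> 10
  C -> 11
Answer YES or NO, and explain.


Checking each pair (does one codeword prefix another?):
  E='00' vs D='01': no prefix
  E='00' vs A='10': no prefix
  E='00' vs C='11': no prefix
  D='01' vs E='00': no prefix
  D='01' vs A='10': no prefix
  D='01' vs C='11': no prefix
  A='10' vs E='00': no prefix
  A='10' vs D='01': no prefix
  A='10' vs C='11': no prefix
  C='11' vs E='00': no prefix
  C='11' vs D='01': no prefix
  C='11' vs A='10': no prefix
No violation found over all pairs.

YES -- this is a valid prefix code. No codeword is a prefix of any other codeword.


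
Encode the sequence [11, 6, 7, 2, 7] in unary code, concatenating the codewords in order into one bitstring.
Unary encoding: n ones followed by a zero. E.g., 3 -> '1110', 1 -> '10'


Encode each number as n ones followed by a terminating 0:
  11 -> 111111111110 (12 bits)
  6 -> 1111110 (7 bits)
  7 -> 11111110 (8 bits)
  2 -> 110 (3 bits)
  7 -> 11111110 (8 bits)
Total length = 12 + 7 + 8 + 3 + 8 = 38 bits.

Unary([11, 6, 7, 2, 7]) = 11111111111011111101111111011011111110 (38 bits)


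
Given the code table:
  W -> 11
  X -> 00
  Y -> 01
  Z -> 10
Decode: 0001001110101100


Decoding:
00 -> X
01 -> Y
00 -> X
11 -> W
10 -> Z
10 -> Z
11 -> W
00 -> X


Result: XYXWZZWX


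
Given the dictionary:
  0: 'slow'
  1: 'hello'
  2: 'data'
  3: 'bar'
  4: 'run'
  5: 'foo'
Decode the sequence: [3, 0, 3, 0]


Look up each index in the dictionary:
  3 -> 'bar'
  0 -> 'slow'
  3 -> 'bar'
  0 -> 'slow'

Decoded: "bar slow bar slow"


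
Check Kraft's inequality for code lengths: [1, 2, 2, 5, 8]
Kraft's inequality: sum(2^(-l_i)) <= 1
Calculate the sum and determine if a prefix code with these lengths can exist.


Sum = 2^(-1) + 2^(-2) + 2^(-2) + 2^(-5) + 2^(-8)
    = 0.5 + 0.25 + 0.25 + 0.03125 + 0.00390625
    = 265/256 = 1.03515625
Since 1.03515625 > 1, Kraft's inequality is NOT satisfied.
A prefix code with these lengths CANNOT exist.

Kraft sum = 1.03515625. Not satisfied.


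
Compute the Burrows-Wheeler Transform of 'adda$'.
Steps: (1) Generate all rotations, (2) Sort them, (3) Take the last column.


Rotations (sorted):
  0: $adda -> last char: a
  1: a$add -> last char: d
  2: adda$ -> last char: $
  3: da$ad -> last char: d
  4: dda$a -> last char: a


BWT = ad$da


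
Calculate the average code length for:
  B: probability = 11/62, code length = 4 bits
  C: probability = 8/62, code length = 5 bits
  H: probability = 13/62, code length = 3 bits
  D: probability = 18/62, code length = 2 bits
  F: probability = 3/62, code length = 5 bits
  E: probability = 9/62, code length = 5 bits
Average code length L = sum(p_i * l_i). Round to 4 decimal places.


Weighted contributions p_i * l_i:
  B: (11/62) * 4 = 44/62
  C: (8/62) * 5 = 40/62
  H: (13/62) * 3 = 39/62
  D: (18/62) * 2 = 36/62
  F: (3/62) * 5 = 15/62
  E: (9/62) * 5 = 45/62
Sum = (44 + 40 + 39 + 36 + 15 + 45)/62 = 219/62

L = 219/62 = 3.5323 bits/symbol


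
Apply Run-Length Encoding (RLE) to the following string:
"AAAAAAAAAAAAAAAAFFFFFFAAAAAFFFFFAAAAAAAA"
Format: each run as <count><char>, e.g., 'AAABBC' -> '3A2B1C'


Scanning runs left to right:
  i=0: run of 'A' x 16 -> '16A'
  i=16: run of 'F' x 6 -> '6F'
  i=22: run of 'A' x 5 -> '5A'
  i=27: run of 'F' x 5 -> '5F'
  i=32: run of 'A' x 8 -> '8A'

RLE = 16A6F5A5F8A


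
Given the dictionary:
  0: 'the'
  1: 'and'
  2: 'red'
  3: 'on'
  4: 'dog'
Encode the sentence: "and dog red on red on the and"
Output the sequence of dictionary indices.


Look up each word in the dictionary:
  'and' -> 1
  'dog' -> 4
  'red' -> 2
  'on' -> 3
  'red' -> 2
  'on' -> 3
  'the' -> 0
  'and' -> 1

Encoded: [1, 4, 2, 3, 2, 3, 0, 1]


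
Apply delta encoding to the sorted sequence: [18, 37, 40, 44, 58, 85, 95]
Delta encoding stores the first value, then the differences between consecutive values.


First value: 18
Deltas:
  37 - 18 = 19
  40 - 37 = 3
  44 - 40 = 4
  58 - 44 = 14
  85 - 58 = 27
  95 - 85 = 10


Delta encoded: [18, 19, 3, 4, 14, 27, 10]


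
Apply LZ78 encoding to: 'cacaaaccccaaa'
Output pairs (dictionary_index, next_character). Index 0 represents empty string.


LZ78 encoding steps:
Dictionary: {0: ''}
Step 1: w='' (idx 0), next='c' -> output (0, 'c'), add 'c' as idx 1
Step 2: w='' (idx 0), next='a' -> output (0, 'a'), add 'a' as idx 2
Step 3: w='c' (idx 1), next='a' -> output (1, 'a'), add 'ca' as idx 3
Step 4: w='a' (idx 2), next='a' -> output (2, 'a'), add 'aa' as idx 4
Step 5: w='c' (idx 1), next='c' -> output (1, 'c'), add 'cc' as idx 5
Step 6: w='cc' (idx 5), next='a' -> output (5, 'a'), add 'cca' as idx 6
Step 7: w='aa' (idx 4), end of input -> output (4, '')


Encoded: [(0, 'c'), (0, 'a'), (1, 'a'), (2, 'a'), (1, 'c'), (5, 'a'), (4, '')]


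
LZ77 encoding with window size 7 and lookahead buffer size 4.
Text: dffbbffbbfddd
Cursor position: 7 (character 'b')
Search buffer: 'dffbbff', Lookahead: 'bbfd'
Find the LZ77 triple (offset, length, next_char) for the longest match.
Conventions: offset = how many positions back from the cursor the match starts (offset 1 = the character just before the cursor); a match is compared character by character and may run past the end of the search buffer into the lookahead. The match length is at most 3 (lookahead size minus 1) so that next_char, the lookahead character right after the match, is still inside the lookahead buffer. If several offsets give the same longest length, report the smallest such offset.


Try each offset into the search buffer:
  offset=1 (pos 6, char 'f'): match length 0
  offset=2 (pos 5, char 'f'): match length 0
  offset=3 (pos 4, char 'b'): match length 1
  offset=4 (pos 3, char 'b'): match length 3
  offset=5 (pos 2, char 'f'): match length 0
  offset=6 (pos 1, char 'f'): match length 0
  offset=7 (pos 0, char 'd'): match length 0
Longest match has length 3 at offset 4.
next_char = character at position 7 + 3 = 10 -> 'd'

Best match: offset=4, length=3 (matching 'bbf' starting at position 3)
LZ77 triple: (4, 3, 'd')


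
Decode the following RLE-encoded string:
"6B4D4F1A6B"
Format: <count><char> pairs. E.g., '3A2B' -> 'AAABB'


Expanding each <count><char> pair:
  6B -> 'BBBBBB'
  4D -> 'DDDD'
  4F -> 'FFFF'
  1A -> 'A'
  6B -> 'BBBBBB'

Decoded = BBBBBBDDDDFFFFABBBBBB


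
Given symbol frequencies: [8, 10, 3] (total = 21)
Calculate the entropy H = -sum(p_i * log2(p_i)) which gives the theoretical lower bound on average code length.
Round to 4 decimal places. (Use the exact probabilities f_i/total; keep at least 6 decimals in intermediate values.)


Per-symbol terms -p_i * log2(p_i) with p_i = f_i/21:
  p = 8/21 = 0.380952: log2(p) = -1.392317, -p*log2(p) = 0.530407
  p = 10/21 = 0.476190: log2(p) = -1.070389, -p*log2(p) = 0.509709
  p = 3/21 = 0.142857: log2(p) = -2.807355, -p*log2(p) = 0.401051
H = 0.530407 + 0.509709 + 0.401051 = 1.441167

H = 1.4412 bits/symbol


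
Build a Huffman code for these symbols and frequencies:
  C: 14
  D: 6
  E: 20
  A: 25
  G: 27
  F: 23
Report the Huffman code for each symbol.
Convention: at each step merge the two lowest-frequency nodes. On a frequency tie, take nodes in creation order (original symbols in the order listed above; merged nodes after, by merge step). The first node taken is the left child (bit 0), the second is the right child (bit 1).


Huffman tree construction:
Step 1: Merge D(6) + C(14) = 20
Step 2: Merge E(20) + (D+C)(20) = 40
Step 3: Merge F(23) + A(25) = 48
Step 4: Merge G(27) + (E+(D+C))(40) = 67
Step 5: Merge (F+A)(48) + (G+(E+(D+C)))(67) = 115
Read each symbol's code off the tree from the root (left child = 0, right child = 1).

Codes:
  C: 1111 (length 4)
  D: 1110 (length 4)
  E: 110 (length 3)
  A: 01 (length 2)
  G: 10 (length 2)
  F: 00 (length 2)
Average code length: 290/115 = 2.5217 bits/symbol


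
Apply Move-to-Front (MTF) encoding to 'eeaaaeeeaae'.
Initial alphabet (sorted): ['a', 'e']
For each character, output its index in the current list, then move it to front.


MTF encoding:
'e': index 1 in ['a', 'e'] -> ['e', 'a']
'e': index 0 in ['e', 'a'] -> ['e', 'a']
'a': index 1 in ['e', 'a'] -> ['a', 'e']
'a': index 0 in ['a', 'e'] -> ['a', 'e']
'a': index 0 in ['a', 'e'] -> ['a', 'e']
'e': index 1 in ['a', 'e'] -> ['e', 'a']
'e': index 0 in ['e', 'a'] -> ['e', 'a']
'e': index 0 in ['e', 'a'] -> ['e', 'a']
'a': index 1 in ['e', 'a'] -> ['a', 'e']
'a': index 0 in ['a', 'e'] -> ['a', 'e']
'e': index 1 in ['a', 'e'] -> ['e', 'a']


Output: [1, 0, 1, 0, 0, 1, 0, 0, 1, 0, 1]


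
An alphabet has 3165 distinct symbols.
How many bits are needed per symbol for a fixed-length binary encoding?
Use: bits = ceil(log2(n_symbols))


log2(3165) = 11.628
Bracket: 2^11 = 2048 < 3165 <= 2^12 = 4096
So ceil(log2(3165)) = 12

bits = ceil(log2(3165)) = ceil(11.628) = 12 bits


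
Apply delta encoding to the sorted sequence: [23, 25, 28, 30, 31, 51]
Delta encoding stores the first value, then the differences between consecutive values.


First value: 23
Deltas:
  25 - 23 = 2
  28 - 25 = 3
  30 - 28 = 2
  31 - 30 = 1
  51 - 31 = 20


Delta encoded: [23, 2, 3, 2, 1, 20]


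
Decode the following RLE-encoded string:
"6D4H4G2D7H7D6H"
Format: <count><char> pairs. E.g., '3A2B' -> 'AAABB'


Expanding each <count><char> pair:
  6D -> 'DDDDDD'
  4H -> 'HHHH'
  4G -> 'GGGG'
  2D -> 'DD'
  7H -> 'HHHHHHH'
  7D -> 'DDDDDDD'
  6H -> 'HHHHHH'

Decoded = DDDDDDHHHHGGGGDDHHHHHHHDDDDDDDHHHHHH


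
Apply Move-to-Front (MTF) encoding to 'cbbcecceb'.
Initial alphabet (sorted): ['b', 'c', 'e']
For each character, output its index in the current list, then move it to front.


MTF encoding:
'c': index 1 in ['b', 'c', 'e'] -> ['c', 'b', 'e']
'b': index 1 in ['c', 'b', 'e'] -> ['b', 'c', 'e']
'b': index 0 in ['b', 'c', 'e'] -> ['b', 'c', 'e']
'c': index 1 in ['b', 'c', 'e'] -> ['c', 'b', 'e']
'e': index 2 in ['c', 'b', 'e'] -> ['e', 'c', 'b']
'c': index 1 in ['e', 'c', 'b'] -> ['c', 'e', 'b']
'c': index 0 in ['c', 'e', 'b'] -> ['c', 'e', 'b']
'e': index 1 in ['c', 'e', 'b'] -> ['e', 'c', 'b']
'b': index 2 in ['e', 'c', 'b'] -> ['b', 'e', 'c']


Output: [1, 1, 0, 1, 2, 1, 0, 1, 2]


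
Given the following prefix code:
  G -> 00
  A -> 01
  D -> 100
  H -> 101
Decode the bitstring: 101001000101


Decoding step by step:
Bits 101 -> H
Bits 00 -> G
Bits 100 -> D
Bits 01 -> A
Bits 01 -> A


Decoded message: HGDAA


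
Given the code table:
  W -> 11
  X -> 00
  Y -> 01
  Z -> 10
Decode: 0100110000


Decoding:
01 -> Y
00 -> X
11 -> W
00 -> X
00 -> X


Result: YXWXX


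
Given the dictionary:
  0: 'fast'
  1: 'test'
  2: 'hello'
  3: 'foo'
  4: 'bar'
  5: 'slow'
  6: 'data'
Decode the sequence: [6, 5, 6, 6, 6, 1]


Look up each index in the dictionary:
  6 -> 'data'
  5 -> 'slow'
  6 -> 'data'
  6 -> 'data'
  6 -> 'data'
  1 -> 'test'

Decoded: "data slow data data data test"


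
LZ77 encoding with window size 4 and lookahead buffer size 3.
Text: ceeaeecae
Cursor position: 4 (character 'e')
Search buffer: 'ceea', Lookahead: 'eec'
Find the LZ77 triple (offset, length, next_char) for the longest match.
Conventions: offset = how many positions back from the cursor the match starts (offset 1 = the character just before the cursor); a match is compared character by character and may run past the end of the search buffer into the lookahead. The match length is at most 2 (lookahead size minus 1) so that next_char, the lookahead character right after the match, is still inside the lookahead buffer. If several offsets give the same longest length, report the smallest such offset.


Try each offset into the search buffer:
  offset=1 (pos 3, char 'a'): match length 0
  offset=2 (pos 2, char 'e'): match length 1
  offset=3 (pos 1, char 'e'): match length 2
  offset=4 (pos 0, char 'c'): match length 0
Longest match has length 2 at offset 3.
next_char = character at position 4 + 2 = 6 -> 'c'

Best match: offset=3, length=2 (matching 'ee' starting at position 1)
LZ77 triple: (3, 2, 'c')


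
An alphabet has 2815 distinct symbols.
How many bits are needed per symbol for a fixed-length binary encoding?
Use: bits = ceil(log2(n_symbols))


log2(2815) = 11.4589
Bracket: 2^11 = 2048 < 2815 <= 2^12 = 4096
So ceil(log2(2815)) = 12

bits = ceil(log2(2815)) = ceil(11.4589) = 12 bits


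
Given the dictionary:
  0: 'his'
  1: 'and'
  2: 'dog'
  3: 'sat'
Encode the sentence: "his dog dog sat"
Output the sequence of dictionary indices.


Look up each word in the dictionary:
  'his' -> 0
  'dog' -> 2
  'dog' -> 2
  'sat' -> 3

Encoded: [0, 2, 2, 3]


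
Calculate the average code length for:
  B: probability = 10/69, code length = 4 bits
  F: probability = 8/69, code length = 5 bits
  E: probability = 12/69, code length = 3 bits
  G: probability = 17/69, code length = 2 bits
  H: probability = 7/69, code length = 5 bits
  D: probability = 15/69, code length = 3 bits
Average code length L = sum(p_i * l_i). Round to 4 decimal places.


Weighted contributions p_i * l_i:
  B: (10/69) * 4 = 40/69
  F: (8/69) * 5 = 40/69
  E: (12/69) * 3 = 36/69
  G: (17/69) * 2 = 34/69
  H: (7/69) * 5 = 35/69
  D: (15/69) * 3 = 45/69
Sum = (40 + 40 + 36 + 34 + 35 + 45)/69 = 230/69

L = 230/69 = 3.3333 bits/symbol


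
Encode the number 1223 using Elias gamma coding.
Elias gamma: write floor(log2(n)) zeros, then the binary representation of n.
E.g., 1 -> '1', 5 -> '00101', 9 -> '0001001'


num_bits = floor(log2(1223)) + 1 = 11
leading_zeros = num_bits - 1 = 10
binary(1223) = 10011000111

Elias gamma(1223) = '0000000000' + '10011000111' = 000000000010011000111 (21 bits)


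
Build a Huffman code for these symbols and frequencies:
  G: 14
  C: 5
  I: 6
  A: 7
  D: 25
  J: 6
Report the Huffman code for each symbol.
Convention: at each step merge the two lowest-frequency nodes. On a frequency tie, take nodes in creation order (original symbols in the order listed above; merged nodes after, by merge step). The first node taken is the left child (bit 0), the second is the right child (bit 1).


Huffman tree construction:
Step 1: Merge C(5) + I(6) = 11
Step 2: Merge J(6) + A(7) = 13
Step 3: Merge (C+I)(11) + (J+A)(13) = 24
Step 4: Merge G(14) + ((C+I)+(J+A))(24) = 38
Step 5: Merge D(25) + (G+((C+I)+(J+A)))(38) = 63
Read each symbol's code off the tree from the root (left child = 0, right child = 1).

Codes:
  G: 10 (length 2)
  C: 1100 (length 4)
  I: 1101 (length 4)
  A: 1111 (length 4)
  D: 0 (length 1)
  J: 1110 (length 4)
Average code length: 149/63 = 2.3651 bits/symbol


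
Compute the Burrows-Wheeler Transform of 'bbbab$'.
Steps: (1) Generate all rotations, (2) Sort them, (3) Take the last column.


Rotations (sorted):
  0: $bbbab -> last char: b
  1: ab$bbb -> last char: b
  2: b$bbba -> last char: a
  3: bab$bb -> last char: b
  4: bbab$b -> last char: b
  5: bbbab$ -> last char: $


BWT = bbabb$


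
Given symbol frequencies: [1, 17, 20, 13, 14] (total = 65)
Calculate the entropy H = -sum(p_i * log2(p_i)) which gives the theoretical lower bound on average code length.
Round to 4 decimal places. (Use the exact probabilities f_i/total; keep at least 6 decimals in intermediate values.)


Per-symbol terms -p_i * log2(p_i) with p_i = f_i/65:
  p = 1/65 = 0.015385: log2(p) = -6.022368, -p*log2(p) = 0.092652
  p = 17/65 = 0.261538: log2(p) = -1.934905, -p*log2(p) = 0.506052
  p = 20/65 = 0.307692: log2(p) = -1.700440, -p*log2(p) = 0.523212
  p = 13/65 = 0.200000: log2(p) = -2.321928, -p*log2(p) = 0.464386
  p = 14/65 = 0.215385: log2(p) = -2.215013, -p*log2(p) = 0.477080
H = 0.092652 + 0.506052 + 0.523212 + 0.464386 + 0.477080 = 2.063382

H = 2.0634 bits/symbol


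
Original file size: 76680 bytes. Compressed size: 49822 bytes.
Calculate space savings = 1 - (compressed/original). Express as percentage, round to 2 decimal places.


ratio = compressed/original = 49822/76680 = 0.649739
savings = 1 - ratio = 1 - 0.649739 = 0.350261
as a percentage: 0.350261 * 100 = 35.03%

Space savings = 1 - 49822/76680 = 35.03%


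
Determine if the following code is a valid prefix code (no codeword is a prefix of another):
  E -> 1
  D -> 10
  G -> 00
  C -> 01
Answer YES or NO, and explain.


Checking each pair (does one codeword prefix another?):
  E='1' vs D='10': prefix -- VIOLATION

NO -- this is NOT a valid prefix code. E (1) is a prefix of D (10).


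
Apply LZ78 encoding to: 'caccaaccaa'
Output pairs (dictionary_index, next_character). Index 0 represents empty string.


LZ78 encoding steps:
Dictionary: {0: ''}
Step 1: w='' (idx 0), next='c' -> output (0, 'c'), add 'c' as idx 1
Step 2: w='' (idx 0), next='a' -> output (0, 'a'), add 'a' as idx 2
Step 3: w='c' (idx 1), next='c' -> output (1, 'c'), add 'cc' as idx 3
Step 4: w='a' (idx 2), next='a' -> output (2, 'a'), add 'aa' as idx 4
Step 5: w='cc' (idx 3), next='a' -> output (3, 'a'), add 'cca' as idx 5
Step 6: w='a' (idx 2), end of input -> output (2, '')


Encoded: [(0, 'c'), (0, 'a'), (1, 'c'), (2, 'a'), (3, 'a'), (2, '')]


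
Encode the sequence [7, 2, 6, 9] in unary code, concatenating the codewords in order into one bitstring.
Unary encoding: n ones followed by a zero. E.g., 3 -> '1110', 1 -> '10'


Encode each number as n ones followed by a terminating 0:
  7 -> 11111110 (8 bits)
  2 -> 110 (3 bits)
  6 -> 1111110 (7 bits)
  9 -> 1111111110 (10 bits)
Total length = 8 + 3 + 7 + 10 = 28 bits.

Unary([7, 2, 6, 9]) = 1111111011011111101111111110 (28 bits)


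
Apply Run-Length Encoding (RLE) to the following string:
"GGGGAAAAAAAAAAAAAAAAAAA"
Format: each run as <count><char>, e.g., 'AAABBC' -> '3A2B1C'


Scanning runs left to right:
  i=0: run of 'G' x 4 -> '4G'
  i=4: run of 'A' x 19 -> '19A'

RLE = 4G19A


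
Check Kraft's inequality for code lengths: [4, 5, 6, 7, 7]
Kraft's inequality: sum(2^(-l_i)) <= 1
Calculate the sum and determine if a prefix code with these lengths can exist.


Sum = 2^(-4) + 2^(-5) + 2^(-6) + 2^(-7) + 2^(-7)
    = 0.0625 + 0.03125 + 0.015625 + 0.0078125 + 0.0078125
    = 16/128 = 0.125
Since 0.125 <= 1, Kraft's inequality IS satisfied.
A prefix code with these lengths CAN exist.

Kraft sum = 0.125. Satisfied.


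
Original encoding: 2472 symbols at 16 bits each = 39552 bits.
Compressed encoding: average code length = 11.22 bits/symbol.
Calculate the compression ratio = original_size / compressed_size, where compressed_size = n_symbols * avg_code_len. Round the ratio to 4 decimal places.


original_size = n_symbols * orig_bits = 2472 * 16 = 39552 bits
compressed_size = n_symbols * avg_code_len = 2472 * 11.22 = 27735.84 bits
ratio = original_size / compressed_size = 39552 / 27735.84 = 1.426

Compression ratio = 1.426


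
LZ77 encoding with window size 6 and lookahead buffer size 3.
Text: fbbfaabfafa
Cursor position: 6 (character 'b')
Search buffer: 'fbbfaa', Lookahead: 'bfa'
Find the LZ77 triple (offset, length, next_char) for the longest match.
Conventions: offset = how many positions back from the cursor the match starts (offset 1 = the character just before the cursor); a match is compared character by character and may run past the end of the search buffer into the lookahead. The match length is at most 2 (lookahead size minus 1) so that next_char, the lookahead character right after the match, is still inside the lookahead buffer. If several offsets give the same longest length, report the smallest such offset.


Try each offset into the search buffer:
  offset=1 (pos 5, char 'a'): match length 0
  offset=2 (pos 4, char 'a'): match length 0
  offset=3 (pos 3, char 'f'): match length 0
  offset=4 (pos 2, char 'b'): match length 2
  offset=5 (pos 1, char 'b'): match length 1
  offset=6 (pos 0, char 'f'): match length 0
Longest match has length 2 at offset 4.
next_char = character at position 6 + 2 = 8 -> 'a'

Best match: offset=4, length=2 (matching 'bf' starting at position 2)
LZ77 triple: (4, 2, 'a')


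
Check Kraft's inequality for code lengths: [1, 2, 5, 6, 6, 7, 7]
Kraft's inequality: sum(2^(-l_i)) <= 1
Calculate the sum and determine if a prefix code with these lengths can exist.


Sum = 2^(-1) + 2^(-2) + 2^(-5) + 2^(-6) + 2^(-6) + 2^(-7) + 2^(-7)
    = 0.5 + 0.25 + 0.03125 + 0.015625 + 0.015625 + 0.0078125 + 0.0078125
    = 106/128 = 0.828125
Since 0.828125 <= 1, Kraft's inequality IS satisfied.
A prefix code with these lengths CAN exist.

Kraft sum = 0.828125. Satisfied.


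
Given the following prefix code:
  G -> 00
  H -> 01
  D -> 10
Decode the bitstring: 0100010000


Decoding step by step:
Bits 01 -> H
Bits 00 -> G
Bits 01 -> H
Bits 00 -> G
Bits 00 -> G


Decoded message: HGHGG


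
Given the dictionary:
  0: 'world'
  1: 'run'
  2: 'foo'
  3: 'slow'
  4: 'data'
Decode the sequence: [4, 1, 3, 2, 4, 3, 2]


Look up each index in the dictionary:
  4 -> 'data'
  1 -> 'run'
  3 -> 'slow'
  2 -> 'foo'
  4 -> 'data'
  3 -> 'slow'
  2 -> 'foo'

Decoded: "data run slow foo data slow foo"


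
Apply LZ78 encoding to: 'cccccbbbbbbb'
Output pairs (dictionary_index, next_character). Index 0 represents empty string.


LZ78 encoding steps:
Dictionary: {0: ''}
Step 1: w='' (idx 0), next='c' -> output (0, 'c'), add 'c' as idx 1
Step 2: w='c' (idx 1), next='c' -> output (1, 'c'), add 'cc' as idx 2
Step 3: w='cc' (idx 2), next='b' -> output (2, 'b'), add 'ccb' as idx 3
Step 4: w='' (idx 0), next='b' -> output (0, 'b'), add 'b' as idx 4
Step 5: w='b' (idx 4), next='b' -> output (4, 'b'), add 'bb' as idx 5
Step 6: w='bb' (idx 5), next='b' -> output (5, 'b'), add 'bbb' as idx 6


Encoded: [(0, 'c'), (1, 'c'), (2, 'b'), (0, 'b'), (4, 'b'), (5, 'b')]


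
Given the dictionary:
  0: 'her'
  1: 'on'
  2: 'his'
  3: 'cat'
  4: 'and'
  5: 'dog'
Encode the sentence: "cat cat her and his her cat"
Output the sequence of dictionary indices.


Look up each word in the dictionary:
  'cat' -> 3
  'cat' -> 3
  'her' -> 0
  'and' -> 4
  'his' -> 2
  'her' -> 0
  'cat' -> 3

Encoded: [3, 3, 0, 4, 2, 0, 3]


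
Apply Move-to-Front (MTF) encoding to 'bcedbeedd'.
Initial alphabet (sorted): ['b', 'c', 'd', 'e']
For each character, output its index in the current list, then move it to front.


MTF encoding:
'b': index 0 in ['b', 'c', 'd', 'e'] -> ['b', 'c', 'd', 'e']
'c': index 1 in ['b', 'c', 'd', 'e'] -> ['c', 'b', 'd', 'e']
'e': index 3 in ['c', 'b', 'd', 'e'] -> ['e', 'c', 'b', 'd']
'd': index 3 in ['e', 'c', 'b', 'd'] -> ['d', 'e', 'c', 'b']
'b': index 3 in ['d', 'e', 'c', 'b'] -> ['b', 'd', 'e', 'c']
'e': index 2 in ['b', 'd', 'e', 'c'] -> ['e', 'b', 'd', 'c']
'e': index 0 in ['e', 'b', 'd', 'c'] -> ['e', 'b', 'd', 'c']
'd': index 2 in ['e', 'b', 'd', 'c'] -> ['d', 'e', 'b', 'c']
'd': index 0 in ['d', 'e', 'b', 'c'] -> ['d', 'e', 'b', 'c']


Output: [0, 1, 3, 3, 3, 2, 0, 2, 0]


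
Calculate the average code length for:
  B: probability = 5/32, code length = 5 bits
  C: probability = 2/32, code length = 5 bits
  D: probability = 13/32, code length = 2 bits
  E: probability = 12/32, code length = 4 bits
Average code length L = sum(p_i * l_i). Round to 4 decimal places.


Weighted contributions p_i * l_i:
  B: (5/32) * 5 = 25/32
  C: (2/32) * 5 = 10/32
  D: (13/32) * 2 = 26/32
  E: (12/32) * 4 = 48/32
Sum = (25 + 10 + 26 + 48)/32 = 109/32

L = 109/32 = 3.4063 bits/symbol


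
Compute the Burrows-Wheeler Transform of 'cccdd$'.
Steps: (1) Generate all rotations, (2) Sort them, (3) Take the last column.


Rotations (sorted):
  0: $cccdd -> last char: d
  1: cccdd$ -> last char: $
  2: ccdd$c -> last char: c
  3: cdd$cc -> last char: c
  4: d$cccd -> last char: d
  5: dd$ccc -> last char: c


BWT = d$ccdc


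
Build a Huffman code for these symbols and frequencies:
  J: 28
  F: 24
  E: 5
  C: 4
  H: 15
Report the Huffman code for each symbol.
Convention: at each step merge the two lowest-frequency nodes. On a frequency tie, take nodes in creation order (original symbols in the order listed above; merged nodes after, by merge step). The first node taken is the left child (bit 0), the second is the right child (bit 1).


Huffman tree construction:
Step 1: Merge C(4) + E(5) = 9
Step 2: Merge (C+E)(9) + H(15) = 24
Step 3: Merge F(24) + ((C+E)+H)(24) = 48
Step 4: Merge J(28) + (F+((C+E)+H))(48) = 76
Read each symbol's code off the tree from the root (left child = 0, right child = 1).

Codes:
  J: 0 (length 1)
  F: 10 (length 2)
  E: 1101 (length 4)
  C: 1100 (length 4)
  H: 111 (length 3)
Average code length: 157/76 = 2.0658 bits/symbol
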